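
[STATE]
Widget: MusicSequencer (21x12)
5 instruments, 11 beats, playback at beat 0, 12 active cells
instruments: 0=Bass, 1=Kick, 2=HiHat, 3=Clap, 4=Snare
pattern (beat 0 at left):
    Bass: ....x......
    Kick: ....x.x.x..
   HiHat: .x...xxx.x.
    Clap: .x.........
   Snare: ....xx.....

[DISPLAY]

      ▼1234567890    
  Bass····█······    
  Kick····█·█·█··    
 HiHat·█···███·█·    
  Clap·█·········    
 Snare····██·····    
                     
                     
                     
                     
                     
                     


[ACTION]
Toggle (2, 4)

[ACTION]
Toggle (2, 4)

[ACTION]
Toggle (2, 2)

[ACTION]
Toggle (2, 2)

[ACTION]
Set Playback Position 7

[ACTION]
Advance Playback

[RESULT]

      01234567▼90    
  Bass····█······    
  Kick····█·█·█··    
 HiHat·█···███·█·    
  Clap·█·········    
 Snare····██·····    
                     
                     
                     
                     
                     
                     


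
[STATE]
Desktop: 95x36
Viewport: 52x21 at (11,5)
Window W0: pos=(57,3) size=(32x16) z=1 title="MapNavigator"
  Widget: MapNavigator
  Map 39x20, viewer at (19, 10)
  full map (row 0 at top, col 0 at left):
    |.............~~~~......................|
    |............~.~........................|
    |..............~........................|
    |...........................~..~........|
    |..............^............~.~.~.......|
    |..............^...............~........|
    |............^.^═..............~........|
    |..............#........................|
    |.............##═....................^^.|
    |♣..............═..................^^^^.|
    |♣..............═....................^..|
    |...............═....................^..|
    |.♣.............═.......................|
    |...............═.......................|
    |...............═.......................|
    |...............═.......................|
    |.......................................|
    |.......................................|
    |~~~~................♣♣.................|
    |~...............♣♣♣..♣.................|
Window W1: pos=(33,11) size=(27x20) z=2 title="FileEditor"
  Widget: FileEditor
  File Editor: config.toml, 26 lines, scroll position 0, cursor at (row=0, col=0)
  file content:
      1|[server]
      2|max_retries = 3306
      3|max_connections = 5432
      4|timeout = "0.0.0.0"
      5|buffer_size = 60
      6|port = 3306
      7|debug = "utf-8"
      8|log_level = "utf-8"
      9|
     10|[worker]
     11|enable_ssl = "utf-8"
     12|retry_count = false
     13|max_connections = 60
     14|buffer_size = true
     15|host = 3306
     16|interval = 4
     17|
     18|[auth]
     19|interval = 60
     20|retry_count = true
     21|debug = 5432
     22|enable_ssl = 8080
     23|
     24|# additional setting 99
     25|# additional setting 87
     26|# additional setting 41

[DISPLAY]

                                              ┠─────
                                              ┃.....
                                              ┃.....
                                              ┃.....
                                              ┃.....
                                              ┃.....
                      ┏━━━━━━━━━━━━━━━━━━━━━━━━━┓...
                      ┃ FileEditor              ┃...
                      ┠─────────────────────────┨...
                      ┃█server]                ▲┃...
                      ┃max_retries = 3306      █┃...
                      ┃max_connections = 5432  ░┃...
                      ┃timeout = "0.0.0.0"     ░┃...
                      ┃buffer_size = 60        ░┃━━━
                      ┃port = 3306             ░┃   
                      ┃debug = "utf-8"         ░┃   
                      ┃log_level = "utf-8"     ░┃   
                      ┃                        ░┃   
                      ┃[worker]                ░┃   
                      ┃enable_ssl = "utf-8"    ░┃   
                      ┃retry_count = false     ░┃   


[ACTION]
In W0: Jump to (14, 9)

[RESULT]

                                              ┠─────
                                              ┃ ....
                                              ┃ ....
                                              ┃ ....
                                              ┃ ....
                                              ┃ ....
                      ┏━━━━━━━━━━━━━━━━━━━━━━━━━┓...
                      ┃ FileEditor              ┃...
                      ┠─────────────────────────┨...
                      ┃█server]                ▲┃...
                      ┃max_retries = 3306      █┃♣..
                      ┃max_connections = 5432  ░┃...
                      ┃timeout = "0.0.0.0"     ░┃...
                      ┃buffer_size = 60        ░┃━━━
                      ┃port = 3306             ░┃   
                      ┃debug = "utf-8"         ░┃   
                      ┃log_level = "utf-8"     ░┃   
                      ┃                        ░┃   
                      ┃[worker]                ░┃   
                      ┃enable_ssl = "utf-8"    ░┃   
                      ┃retry_count = false     ░┃   


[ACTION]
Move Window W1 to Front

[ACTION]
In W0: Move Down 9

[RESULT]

                                              ┠─────
                                              ┃ .♣..
                                              ┃ ....
                                              ┃ ....
                                              ┃ ....
                                              ┃ ....
                      ┏━━━━━━━━━━━━━━━━━━━━━━━━━┓...
                      ┃ FileEditor              ┃~~~
                      ┠─────────────────────────┨...
                      ┃█server]                ▲┃   
                      ┃max_retries = 3306      █┃   
                      ┃max_connections = 5432  ░┃   
                      ┃timeout = "0.0.0.0"     ░┃   
                      ┃buffer_size = 60        ░┃━━━
                      ┃port = 3306             ░┃   
                      ┃debug = "utf-8"         ░┃   
                      ┃log_level = "utf-8"     ░┃   
                      ┃                        ░┃   
                      ┃[worker]                ░┃   
                      ┃enable_ssl = "utf-8"    ░┃   
                      ┃retry_count = false     ░┃   


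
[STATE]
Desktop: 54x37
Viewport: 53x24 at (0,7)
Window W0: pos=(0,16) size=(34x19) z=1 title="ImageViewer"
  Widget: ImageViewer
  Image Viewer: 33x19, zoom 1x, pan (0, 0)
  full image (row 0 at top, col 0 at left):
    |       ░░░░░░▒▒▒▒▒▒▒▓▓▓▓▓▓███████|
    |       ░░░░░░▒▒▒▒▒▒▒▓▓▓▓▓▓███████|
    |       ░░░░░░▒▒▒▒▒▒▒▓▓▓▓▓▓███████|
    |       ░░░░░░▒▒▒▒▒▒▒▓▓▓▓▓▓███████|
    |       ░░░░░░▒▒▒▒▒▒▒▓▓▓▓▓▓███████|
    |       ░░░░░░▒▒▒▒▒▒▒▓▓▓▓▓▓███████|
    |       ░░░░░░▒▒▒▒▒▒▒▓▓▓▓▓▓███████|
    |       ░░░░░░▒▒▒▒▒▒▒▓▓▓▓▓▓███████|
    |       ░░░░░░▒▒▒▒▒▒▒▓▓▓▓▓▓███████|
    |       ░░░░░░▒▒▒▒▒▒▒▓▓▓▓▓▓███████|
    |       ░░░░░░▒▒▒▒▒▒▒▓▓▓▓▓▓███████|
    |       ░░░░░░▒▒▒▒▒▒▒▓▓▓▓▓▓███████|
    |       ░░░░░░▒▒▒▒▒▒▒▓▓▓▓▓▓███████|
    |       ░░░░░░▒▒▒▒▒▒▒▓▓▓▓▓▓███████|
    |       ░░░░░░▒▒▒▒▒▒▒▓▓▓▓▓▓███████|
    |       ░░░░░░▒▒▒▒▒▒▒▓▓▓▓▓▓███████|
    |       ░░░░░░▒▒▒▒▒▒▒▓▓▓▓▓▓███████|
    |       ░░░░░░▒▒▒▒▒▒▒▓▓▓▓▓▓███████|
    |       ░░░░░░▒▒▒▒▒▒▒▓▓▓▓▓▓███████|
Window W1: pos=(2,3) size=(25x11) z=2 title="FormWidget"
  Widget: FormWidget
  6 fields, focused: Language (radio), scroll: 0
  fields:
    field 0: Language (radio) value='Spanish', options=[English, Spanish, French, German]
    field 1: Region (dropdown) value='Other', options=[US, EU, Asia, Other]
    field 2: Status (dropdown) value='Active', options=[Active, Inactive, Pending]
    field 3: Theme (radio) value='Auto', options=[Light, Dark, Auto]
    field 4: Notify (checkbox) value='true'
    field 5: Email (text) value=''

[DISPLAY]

  ┃  Region:     [Other ▼]┃                          
  ┃  Status:     [Active▼]┃                          
  ┃  Theme:      ( ) Light┃                          
  ┃  Notify:     [x]      ┃                          
  ┃  Email:      [       ]┃                          
  ┃                       ┃                          
  ┗━━━━━━━━━━━━━━━━━━━━━━━┛                          
                                                     
                                                     
┏━━━━━━━━━━━━━━━━━━━━━━━━━━━━━━━━┓                   
┃ ImageViewer                    ┃                   
┠────────────────────────────────┨                   
┃       ░░░░░░▒▒▒▒▒▒▒▓▓▓▓▓▓██████┃                   
┃       ░░░░░░▒▒▒▒▒▒▒▓▓▓▓▓▓██████┃                   
┃       ░░░░░░▒▒▒▒▒▒▒▓▓▓▓▓▓██████┃                   
┃       ░░░░░░▒▒▒▒▒▒▒▓▓▓▓▓▓██████┃                   
┃       ░░░░░░▒▒▒▒▒▒▒▓▓▓▓▓▓██████┃                   
┃       ░░░░░░▒▒▒▒▒▒▒▓▓▓▓▓▓██████┃                   
┃       ░░░░░░▒▒▒▒▒▒▒▓▓▓▓▓▓██████┃                   
┃       ░░░░░░▒▒▒▒▒▒▒▓▓▓▓▓▓██████┃                   
┃       ░░░░░░▒▒▒▒▒▒▒▓▓▓▓▓▓██████┃                   
┃       ░░░░░░▒▒▒▒▒▒▒▓▓▓▓▓▓██████┃                   
┃       ░░░░░░▒▒▒▒▒▒▒▓▓▓▓▓▓██████┃                   
┃       ░░░░░░▒▒▒▒▒▒▒▓▓▓▓▓▓██████┃                   


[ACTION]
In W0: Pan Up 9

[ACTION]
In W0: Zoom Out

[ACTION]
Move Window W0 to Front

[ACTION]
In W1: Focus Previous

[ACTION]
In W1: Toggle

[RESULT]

  ┃  Region:     [Other ▼]┃                          
  ┃  Status:     [Active▼]┃                          
  ┃  Theme:      ( ) Light┃                          
  ┃  Notify:     [x]      ┃                          
  ┃> Email:      [       ]┃                          
  ┃                       ┃                          
  ┗━━━━━━━━━━━━━━━━━━━━━━━┛                          
                                                     
                                                     
┏━━━━━━━━━━━━━━━━━━━━━━━━━━━━━━━━┓                   
┃ ImageViewer                    ┃                   
┠────────────────────────────────┨                   
┃       ░░░░░░▒▒▒▒▒▒▒▓▓▓▓▓▓██████┃                   
┃       ░░░░░░▒▒▒▒▒▒▒▓▓▓▓▓▓██████┃                   
┃       ░░░░░░▒▒▒▒▒▒▒▓▓▓▓▓▓██████┃                   
┃       ░░░░░░▒▒▒▒▒▒▒▓▓▓▓▓▓██████┃                   
┃       ░░░░░░▒▒▒▒▒▒▒▓▓▓▓▓▓██████┃                   
┃       ░░░░░░▒▒▒▒▒▒▒▓▓▓▓▓▓██████┃                   
┃       ░░░░░░▒▒▒▒▒▒▒▓▓▓▓▓▓██████┃                   
┃       ░░░░░░▒▒▒▒▒▒▒▓▓▓▓▓▓██████┃                   
┃       ░░░░░░▒▒▒▒▒▒▒▓▓▓▓▓▓██████┃                   
┃       ░░░░░░▒▒▒▒▒▒▒▓▓▓▓▓▓██████┃                   
┃       ░░░░░░▒▒▒▒▒▒▒▓▓▓▓▓▓██████┃                   
┃       ░░░░░░▒▒▒▒▒▒▒▓▓▓▓▓▓██████┃                   


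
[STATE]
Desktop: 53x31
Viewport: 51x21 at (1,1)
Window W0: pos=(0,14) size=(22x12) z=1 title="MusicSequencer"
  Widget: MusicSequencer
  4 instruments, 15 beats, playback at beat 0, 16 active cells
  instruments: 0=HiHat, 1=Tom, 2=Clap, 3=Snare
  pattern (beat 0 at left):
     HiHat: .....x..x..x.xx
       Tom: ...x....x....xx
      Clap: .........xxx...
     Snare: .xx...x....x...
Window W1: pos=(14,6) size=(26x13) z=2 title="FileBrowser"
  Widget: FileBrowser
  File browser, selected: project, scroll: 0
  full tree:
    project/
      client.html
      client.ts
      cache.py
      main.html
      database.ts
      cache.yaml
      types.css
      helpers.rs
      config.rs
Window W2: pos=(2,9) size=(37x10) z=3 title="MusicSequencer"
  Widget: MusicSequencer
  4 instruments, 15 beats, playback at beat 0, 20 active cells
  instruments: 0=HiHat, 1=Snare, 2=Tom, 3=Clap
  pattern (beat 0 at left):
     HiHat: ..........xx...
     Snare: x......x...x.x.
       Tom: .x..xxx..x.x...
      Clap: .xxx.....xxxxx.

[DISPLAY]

                                                   
                                                   
                                                   
                                                   
                                                   
             ┏━━━━━━━━━━━━━━━━━━━━━━━━┓            
             ┃ FileBrowser            ┃            
             ┠────────────────────────┨            
 ┏━━━━━━━━━━━━━━━━━━━━━━━━━━━━━━━━━━━┓┃            
 ┃ MusicSequencer                    ┃┃            
 ┠───────────────────────────────────┨┃            
 ┃      ▼12345678901234              ┃┃            
 ┃ HiHat··········██···              ┃┃            
━┃ Snare█······█···█·█·              ┃┃            
 ┃   Tom·█··███··█·█···              ┃┃            
─┃  Clap·███·····█████·              ┃┃            
 ┃                                   ┃┃            
 ┗━━━━━━━━━━━━━━━━━━━━━━━━━━━━━━━━━━━┛┛            
   Tom···█····█····█┃                              
  Clap·········███··┃                              
 Snare·██···█····█··┃                              


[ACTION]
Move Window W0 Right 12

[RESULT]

                                                   
                                                   
                                                   
                                                   
                                                   
             ┏━━━━━━━━━━━━━━━━━━━━━━━━┓            
             ┃ FileBrowser            ┃            
             ┠────────────────────────┨            
 ┏━━━━━━━━━━━━━━━━━━━━━━━━━━━━━━━━━━━┓┃            
 ┃ MusicSequencer                    ┃┃            
 ┠───────────────────────────────────┨┃            
 ┃      ▼12345678901234              ┃┃            
 ┃ HiHat··········██···              ┃┃            
 ┃ Snare█······█···█·█·              ┃┃            
 ┃   Tom·█··███··█·█···              ┃┃            
 ┃  Clap·███·····█████·              ┃┃            
 ┃                                   ┃┃            
 ┗━━━━━━━━━━━━━━━━━━━━━━━━━━━━━━━━━━━┛┛            
           ┃   Tom···█····█····█┃                  
           ┃  Clap·········███··┃                  
           ┃ Snare·██···█····█··┃                  


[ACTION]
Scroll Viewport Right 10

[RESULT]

                                                   
                                                   
                                                   
                                                   
                                                   
            ┏━━━━━━━━━━━━━━━━━━━━━━━━┓             
            ┃ FileBrowser            ┃             
            ┠────────────────────────┨             
┏━━━━━━━━━━━━━━━━━━━━━━━━━━━━━━━━━━━┓┃             
┃ MusicSequencer                    ┃┃             
┠───────────────────────────────────┨┃             
┃      ▼12345678901234              ┃┃             
┃ HiHat··········██···              ┃┃             
┃ Snare█······█···█·█·              ┃┃             
┃   Tom·█··███··█·█···              ┃┃             
┃  Clap·███·····█████·              ┃┃             
┃                                   ┃┃             
┗━━━━━━━━━━━━━━━━━━━━━━━━━━━━━━━━━━━┛┛             
          ┃   Tom···█····█····█┃                   
          ┃  Clap·········███··┃                   
          ┃ Snare·██···█····█··┃                   


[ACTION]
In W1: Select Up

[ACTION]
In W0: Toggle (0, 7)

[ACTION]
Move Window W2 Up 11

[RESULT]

┃ MusicSequencer                    ┃              
┠───────────────────────────────────┨              
┃      ▼12345678901234              ┃              
┃ HiHat··········██···              ┃              
┃ Snare█······█···█·█·              ┃              
┃   Tom·█··███··█·█···              ┃┓             
┃  Clap·███·····█████·              ┃┃             
┃                                   ┃┨             
┗━━━━━━━━━━━━━━━━━━━━━━━━━━━━━━━━━━━┛┃             
            ┃    client.html         ┃             
            ┃    client.ts           ┃             
            ┃    cache.py            ┃             
            ┃    main.html           ┃             
          ┏━┃    database.ts         ┃             
          ┃ ┃    cache.yaml          ┃             
          ┠─┃    types.css           ┃             
          ┃ ┃    helpers.rs          ┃             
          ┃ ┗━━━━━━━━━━━━━━━━━━━━━━━━┛             
          ┃   Tom···█····█····█┃                   
          ┃  Clap·········███··┃                   
          ┃ Snare·██···█····█··┃                   


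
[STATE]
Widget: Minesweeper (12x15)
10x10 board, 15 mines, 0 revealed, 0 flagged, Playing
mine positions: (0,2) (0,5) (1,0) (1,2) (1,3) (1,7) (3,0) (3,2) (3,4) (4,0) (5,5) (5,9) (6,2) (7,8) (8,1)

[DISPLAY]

■■■■■■■■■■  
■■■■■■■■■■  
■■■■■■■■■■  
■■■■■■■■■■  
■■■■■■■■■■  
■■■■■■■■■■  
■■■■■■■■■■  
■■■■■■■■■■  
■■■■■■■■■■  
■■■■■■■■■■  
            
            
            
            
            


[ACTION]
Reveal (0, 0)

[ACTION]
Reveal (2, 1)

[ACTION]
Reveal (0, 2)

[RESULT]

1■✹■■✹■■■■  
✹■✹✹■■■✹■■  
■4■■■■■■■■  
✹■✹■✹■■■■■  
✹■■■■■■■■■  
■■■■■✹■■■✹  
■■✹■■■■■■■  
■■■■■■■■✹■  
■✹■■■■■■■■  
■■■■■■■■■■  
            
            
            
            
            


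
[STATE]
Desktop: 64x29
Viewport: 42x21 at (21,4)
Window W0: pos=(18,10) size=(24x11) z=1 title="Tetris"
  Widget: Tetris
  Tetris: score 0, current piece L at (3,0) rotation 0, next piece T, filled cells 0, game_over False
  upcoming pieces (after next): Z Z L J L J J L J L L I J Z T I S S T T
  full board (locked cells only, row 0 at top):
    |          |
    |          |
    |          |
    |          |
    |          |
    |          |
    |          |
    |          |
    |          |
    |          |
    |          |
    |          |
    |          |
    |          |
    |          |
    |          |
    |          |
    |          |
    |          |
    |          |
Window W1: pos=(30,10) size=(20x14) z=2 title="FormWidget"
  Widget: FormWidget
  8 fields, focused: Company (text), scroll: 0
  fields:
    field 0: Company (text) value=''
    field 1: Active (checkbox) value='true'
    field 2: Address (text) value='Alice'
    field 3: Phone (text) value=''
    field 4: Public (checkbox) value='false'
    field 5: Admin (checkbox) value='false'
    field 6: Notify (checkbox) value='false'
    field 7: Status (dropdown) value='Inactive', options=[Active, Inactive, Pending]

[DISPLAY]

                                          
                                          
                                          
                                          
                                          
                                          
━━━━━━━━━┏━━━━━━━━━━━━━━━━━━┓             
etris    ┃ FormWidget       ┃             
─────────┠──────────────────┨             
        │┃> Company:    [  ]┃             
        │┃  Active:     [x] ┃             
        │┃  Address:    [Al]┃             
        │┃  Phone:      [  ]┃             
        │┃  Public:     [ ] ┃             
        │┃  Admin:      [ ] ┃             
        │┃  Notify:     [ ] ┃             
━━━━━━━━━┃  Status:     [I▼]┃             
         ┃                  ┃             
         ┃                  ┃             
         ┗━━━━━━━━━━━━━━━━━━┛             
                                          


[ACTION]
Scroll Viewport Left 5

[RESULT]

                                          
                                          
                                          
                                          
                                          
                                          
  ┏━━━━━━━━━━━┏━━━━━━━━━━━━━━━━━━┓        
  ┃ Tetris    ┃ FormWidget       ┃        
  ┠───────────┠──────────────────┨        
  ┃          │┃> Company:    [  ]┃        
  ┃          │┃  Active:     [x] ┃        
  ┃          │┃  Address:    [Al]┃        
  ┃          │┃  Phone:      [  ]┃        
  ┃          │┃  Public:     [ ] ┃        
  ┃          │┃  Admin:      [ ] ┃        
  ┃          │┃  Notify:     [ ] ┃        
  ┗━━━━━━━━━━━┃  Status:     [I▼]┃        
              ┃                  ┃        
              ┃                  ┃        
              ┗━━━━━━━━━━━━━━━━━━┛        
                                          


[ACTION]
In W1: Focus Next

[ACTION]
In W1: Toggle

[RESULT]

                                          
                                          
                                          
                                          
                                          
                                          
  ┏━━━━━━━━━━━┏━━━━━━━━━━━━━━━━━━┓        
  ┃ Tetris    ┃ FormWidget       ┃        
  ┠───────────┠──────────────────┨        
  ┃          │┃  Company:    [  ]┃        
  ┃          │┃> Active:     [ ] ┃        
  ┃          │┃  Address:    [Al]┃        
  ┃          │┃  Phone:      [  ]┃        
  ┃          │┃  Public:     [ ] ┃        
  ┃          │┃  Admin:      [ ] ┃        
  ┃          │┃  Notify:     [ ] ┃        
  ┗━━━━━━━━━━━┃  Status:     [I▼]┃        
              ┃                  ┃        
              ┃                  ┃        
              ┗━━━━━━━━━━━━━━━━━━┛        
                                          


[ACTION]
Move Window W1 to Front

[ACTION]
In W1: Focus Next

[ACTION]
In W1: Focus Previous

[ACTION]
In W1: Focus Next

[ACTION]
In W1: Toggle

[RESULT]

                                          
                                          
                                          
                                          
                                          
                                          
  ┏━━━━━━━━━━━┏━━━━━━━━━━━━━━━━━━┓        
  ┃ Tetris    ┃ FormWidget       ┃        
  ┠───────────┠──────────────────┨        
  ┃          │┃  Company:    [  ]┃        
  ┃          │┃  Active:     [ ] ┃        
  ┃          │┃> Address:    [Al]┃        
  ┃          │┃  Phone:      [  ]┃        
  ┃          │┃  Public:     [ ] ┃        
  ┃          │┃  Admin:      [ ] ┃        
  ┃          │┃  Notify:     [ ] ┃        
  ┗━━━━━━━━━━━┃  Status:     [I▼]┃        
              ┃                  ┃        
              ┃                  ┃        
              ┗━━━━━━━━━━━━━━━━━━┛        
                                          


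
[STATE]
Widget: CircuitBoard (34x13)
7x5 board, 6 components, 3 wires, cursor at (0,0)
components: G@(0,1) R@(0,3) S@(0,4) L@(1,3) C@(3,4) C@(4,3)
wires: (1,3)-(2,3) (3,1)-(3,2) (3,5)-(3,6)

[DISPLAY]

   0 1 2 3 4 5 6                  
0  [.]  G       R   S             
                                  
1               L                 
                │                 
2               ·                 
                                  
3       · ─ ·       C   · ─ ·     
                                  
4               C                 
Cursor: (0,0)                     
                                  
                                  


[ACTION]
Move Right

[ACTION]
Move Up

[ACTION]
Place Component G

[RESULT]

   0 1 2 3 4 5 6                  
0      [G]      R   S             
                                  
1               L                 
                │                 
2               ·                 
                                  
3       · ─ ·       C   · ─ ·     
                                  
4               C                 
Cursor: (0,1)                     
                                  
                                  


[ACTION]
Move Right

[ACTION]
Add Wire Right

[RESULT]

   0 1 2 3 4 5 6                  
0       G  [.]─ R   S             
                                  
1               L                 
                │                 
2               ·                 
                                  
3       · ─ ·       C   · ─ ·     
                                  
4               C                 
Cursor: (0,2)                     
                                  
                                  


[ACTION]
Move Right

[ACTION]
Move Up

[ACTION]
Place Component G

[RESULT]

   0 1 2 3 4 5 6                  
0       G   · ─[G]  S             
                                  
1               L                 
                │                 
2               ·                 
                                  
3       · ─ ·       C   · ─ ·     
                                  
4               C                 
Cursor: (0,3)                     
                                  
                                  


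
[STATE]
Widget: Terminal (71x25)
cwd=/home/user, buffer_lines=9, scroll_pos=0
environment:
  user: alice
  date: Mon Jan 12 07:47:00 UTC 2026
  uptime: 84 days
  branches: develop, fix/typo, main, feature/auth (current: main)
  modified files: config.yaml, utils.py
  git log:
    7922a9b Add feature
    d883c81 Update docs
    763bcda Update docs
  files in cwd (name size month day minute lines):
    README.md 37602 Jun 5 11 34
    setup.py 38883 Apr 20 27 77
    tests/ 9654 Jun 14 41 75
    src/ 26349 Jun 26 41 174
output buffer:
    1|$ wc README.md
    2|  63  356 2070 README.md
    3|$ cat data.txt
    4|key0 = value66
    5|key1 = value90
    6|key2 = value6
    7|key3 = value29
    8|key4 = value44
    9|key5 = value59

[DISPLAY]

$ wc README.md                                                         
  63  356 2070 README.md                                               
$ cat data.txt                                                         
key0 = value66                                                         
key1 = value90                                                         
key2 = value6                                                          
key3 = value29                                                         
key4 = value44                                                         
key5 = value59                                                         
$ █                                                                    
                                                                       
                                                                       
                                                                       
                                                                       
                                                                       
                                                                       
                                                                       
                                                                       
                                                                       
                                                                       
                                                                       
                                                                       
                                                                       
                                                                       
                                                                       


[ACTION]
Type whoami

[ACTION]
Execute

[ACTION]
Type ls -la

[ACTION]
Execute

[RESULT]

$ wc README.md                                                         
  63  356 2070 README.md                                               
$ cat data.txt                                                         
key0 = value66                                                         
key1 = value90                                                         
key2 = value6                                                          
key3 = value29                                                         
key4 = value44                                                         
key5 = value59                                                         
$ whoami                                                               
alice                                                                  
$ ls -la                                                               
-rw-r--r--  1 alice group    37602 Jun  5 10:11 README.md              
-rw-r--r--  1 alice group    38883 Apr 20 10:27 setup.py               
drwxr-xr-x  1 alice group     9654 Jun 14 10:41 tests/                 
drwxr-xr-x  1 alice group    26349 Jun 26 10:41 src/                   
$ █                                                                    
                                                                       
                                                                       
                                                                       
                                                                       
                                                                       
                                                                       
                                                                       
                                                                       


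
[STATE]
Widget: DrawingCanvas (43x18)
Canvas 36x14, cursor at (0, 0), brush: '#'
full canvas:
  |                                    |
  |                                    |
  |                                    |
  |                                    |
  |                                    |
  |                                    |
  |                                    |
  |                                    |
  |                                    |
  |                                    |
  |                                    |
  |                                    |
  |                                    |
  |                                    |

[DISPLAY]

+                                          
                                           
                                           
                                           
                                           
                                           
                                           
                                           
                                           
                                           
                                           
                                           
                                           
                                           
                                           
                                           
                                           
                                           


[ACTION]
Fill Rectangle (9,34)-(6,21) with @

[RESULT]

+                                          
                                           
                                           
                                           
                                           
                                           
                     @@@@@@@@@@@@@@        
                     @@@@@@@@@@@@@@        
                     @@@@@@@@@@@@@@        
                     @@@@@@@@@@@@@@        
                                           
                                           
                                           
                                           
                                           
                                           
                                           
                                           


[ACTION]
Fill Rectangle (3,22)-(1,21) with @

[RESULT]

+                                          
                     @@                    
                     @@                    
                     @@                    
                                           
                                           
                     @@@@@@@@@@@@@@        
                     @@@@@@@@@@@@@@        
                     @@@@@@@@@@@@@@        
                     @@@@@@@@@@@@@@        
                                           
                                           
                                           
                                           
                                           
                                           
                                           
                                           


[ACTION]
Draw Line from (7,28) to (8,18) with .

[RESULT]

+                                          
                     @@                    
                     @@                    
                     @@                    
                                           
                                           
                     @@@@@@@@@@@@@@        
                     @@......@@@@@@        
                  .....@@@@@@@@@@@@        
                     @@@@@@@@@@@@@@        
                                           
                                           
                                           
                                           
                                           
                                           
                                           
                                           


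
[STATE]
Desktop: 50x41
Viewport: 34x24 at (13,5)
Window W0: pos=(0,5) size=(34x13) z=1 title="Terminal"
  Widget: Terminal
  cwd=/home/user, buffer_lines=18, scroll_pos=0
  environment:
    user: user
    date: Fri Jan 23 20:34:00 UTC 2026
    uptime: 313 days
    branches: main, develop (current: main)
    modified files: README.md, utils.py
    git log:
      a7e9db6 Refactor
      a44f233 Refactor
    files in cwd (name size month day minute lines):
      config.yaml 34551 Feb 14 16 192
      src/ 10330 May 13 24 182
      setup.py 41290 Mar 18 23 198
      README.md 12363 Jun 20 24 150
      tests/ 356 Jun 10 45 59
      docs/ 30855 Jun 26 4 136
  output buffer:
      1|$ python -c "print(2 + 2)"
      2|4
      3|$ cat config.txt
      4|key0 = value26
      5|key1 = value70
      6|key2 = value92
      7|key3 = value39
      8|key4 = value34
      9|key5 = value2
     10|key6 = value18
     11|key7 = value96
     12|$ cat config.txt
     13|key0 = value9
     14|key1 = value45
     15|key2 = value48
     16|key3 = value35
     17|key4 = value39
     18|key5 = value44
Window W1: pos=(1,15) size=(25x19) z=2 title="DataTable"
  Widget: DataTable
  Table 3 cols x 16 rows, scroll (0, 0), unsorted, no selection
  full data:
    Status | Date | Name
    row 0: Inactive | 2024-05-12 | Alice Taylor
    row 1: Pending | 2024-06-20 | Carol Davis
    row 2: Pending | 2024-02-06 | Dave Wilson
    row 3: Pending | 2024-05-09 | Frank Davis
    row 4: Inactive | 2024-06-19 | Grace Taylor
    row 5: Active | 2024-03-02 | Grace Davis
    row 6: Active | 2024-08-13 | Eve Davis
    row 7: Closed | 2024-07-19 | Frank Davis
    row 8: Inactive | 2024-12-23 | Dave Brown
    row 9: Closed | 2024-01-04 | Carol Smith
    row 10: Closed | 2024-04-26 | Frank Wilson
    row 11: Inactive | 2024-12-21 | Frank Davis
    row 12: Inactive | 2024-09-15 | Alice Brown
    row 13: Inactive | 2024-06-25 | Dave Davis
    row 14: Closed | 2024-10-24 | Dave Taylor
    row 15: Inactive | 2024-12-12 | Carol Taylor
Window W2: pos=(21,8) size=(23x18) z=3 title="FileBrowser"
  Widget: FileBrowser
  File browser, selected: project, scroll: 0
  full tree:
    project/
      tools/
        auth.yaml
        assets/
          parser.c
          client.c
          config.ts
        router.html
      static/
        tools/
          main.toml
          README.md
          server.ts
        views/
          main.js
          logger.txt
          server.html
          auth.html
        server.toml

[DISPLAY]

━━━━━━━━━━━━━━━━━━━━┓             
                    ┃             
────────────────────┨             
"print(2┏━━━━━━━━━━━━━━━━━━━━━┓   
        ┃ FileBrowser         ┃   
.txt    ┠─────────────────────┨   
26      ┃> [-] project/       ┃   
70      ┃    [+] tools/       ┃   
92      ┃    [+] static/      ┃   
39      ┃                     ┃   
━━━━━━━━┃                     ┃   
        ┃                     ┃   
────────┃                     ┃   
te      ┃                     ┃   
────────┃                     ┃   
24-05-12┃                     ┃   
24-06-20┃                     ┃   
24-02-06┃                     ┃   
24-05-09┃                     ┃   
24-06-19┃                     ┃   
24-03-02┗━━━━━━━━━━━━━━━━━━━━━┛   
24-08-13│Eve┃                     
24-07-19│Fra┃                     
24-12-23│Dav┃                     


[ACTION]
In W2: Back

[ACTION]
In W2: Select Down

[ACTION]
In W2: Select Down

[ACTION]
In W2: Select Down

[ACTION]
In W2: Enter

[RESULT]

━━━━━━━━━━━━━━━━━━━━┓             
                    ┃             
────────────────────┨             
"print(2┏━━━━━━━━━━━━━━━━━━━━━┓   
        ┃ FileBrowser         ┃   
.txt    ┠─────────────────────┨   
26      ┃  [-] project/       ┃   
70      ┃    [+] tools/       ┃   
92      ┃  > [-] static/      ┃   
39      ┃      [+] tools/     ┃   
━━━━━━━━┃      [+] views/     ┃   
        ┃      server.toml    ┃   
────────┃                     ┃   
te      ┃                     ┃   
────────┃                     ┃   
24-05-12┃                     ┃   
24-06-20┃                     ┃   
24-02-06┃                     ┃   
24-05-09┃                     ┃   
24-06-19┃                     ┃   
24-03-02┗━━━━━━━━━━━━━━━━━━━━━┛   
24-08-13│Eve┃                     
24-07-19│Fra┃                     
24-12-23│Dav┃                     
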